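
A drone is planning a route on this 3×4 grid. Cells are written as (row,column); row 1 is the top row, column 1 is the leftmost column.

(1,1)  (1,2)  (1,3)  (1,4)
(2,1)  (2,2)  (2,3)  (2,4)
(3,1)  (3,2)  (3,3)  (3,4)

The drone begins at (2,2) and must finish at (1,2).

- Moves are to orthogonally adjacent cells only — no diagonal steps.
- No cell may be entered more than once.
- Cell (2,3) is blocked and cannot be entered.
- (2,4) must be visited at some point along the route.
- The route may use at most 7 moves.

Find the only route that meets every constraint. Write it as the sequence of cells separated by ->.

The budget equals the shortest possible length, so every move has to be on a shortest route through the required cells.
Route from (2,2): down 1 to (3,2), right 2 to (3,4), up 2 to (1,4), left 2 to (1,2) — 7 moves in all.
Check: all required cells visited; 7 ≤ 7 moves.

(2,2) -> (3,2) -> (3,3) -> (3,4) -> (2,4) -> (1,4) -> (1,3) -> (1,2)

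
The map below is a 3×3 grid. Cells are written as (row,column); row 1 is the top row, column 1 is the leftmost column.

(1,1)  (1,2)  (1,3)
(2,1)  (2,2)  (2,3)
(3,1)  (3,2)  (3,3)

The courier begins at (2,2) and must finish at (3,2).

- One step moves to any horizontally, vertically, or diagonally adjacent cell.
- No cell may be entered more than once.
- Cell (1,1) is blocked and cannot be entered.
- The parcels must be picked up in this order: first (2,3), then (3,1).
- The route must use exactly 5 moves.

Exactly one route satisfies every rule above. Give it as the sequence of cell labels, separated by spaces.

The waypoints must appear in the order (2,3), (3,1), with no cell reused.
Route from (2,2): right to (2,3), up-left to (1,2), down-left to (2,1), down to (3,1), right to (3,2) — 5 moves in all.
Check: order respected ((2,3) at step 1, (3,1) at step 4); 5 moves as required.

(2,2) (2,3) (1,2) (2,1) (3,1) (3,2)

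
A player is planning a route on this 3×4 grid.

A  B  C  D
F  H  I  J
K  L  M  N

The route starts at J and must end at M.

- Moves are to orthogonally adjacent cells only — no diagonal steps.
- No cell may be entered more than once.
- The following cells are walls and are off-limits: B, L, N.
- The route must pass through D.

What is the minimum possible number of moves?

Any route passes through D somewhere between J and M. Summing Manhattan distances along the two legs (J → D → M) gives a lower bound of 1 + 3 = 4 moves.
A route of 4 moves achieves this: J → D → C → I → M.
Since 4 matches the lower bound, it is optimal.

4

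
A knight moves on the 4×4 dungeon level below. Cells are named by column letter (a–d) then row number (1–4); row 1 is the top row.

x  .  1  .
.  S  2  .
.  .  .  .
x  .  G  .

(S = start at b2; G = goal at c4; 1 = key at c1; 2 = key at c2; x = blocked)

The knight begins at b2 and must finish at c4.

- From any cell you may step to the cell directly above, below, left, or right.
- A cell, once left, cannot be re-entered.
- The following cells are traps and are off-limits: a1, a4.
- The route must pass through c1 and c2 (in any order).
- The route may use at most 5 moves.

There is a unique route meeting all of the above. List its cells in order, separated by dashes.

b2 - b1 - c1 - c2 - c3 - c4

The 5-move cap with required stops at c1, c2 leaves no slack for detours.
Route from b2: up to b1, right to c1, 3× down (reaching c4) — 5 moves in all.
Check: all required cells visited; 5 ≤ 5 moves.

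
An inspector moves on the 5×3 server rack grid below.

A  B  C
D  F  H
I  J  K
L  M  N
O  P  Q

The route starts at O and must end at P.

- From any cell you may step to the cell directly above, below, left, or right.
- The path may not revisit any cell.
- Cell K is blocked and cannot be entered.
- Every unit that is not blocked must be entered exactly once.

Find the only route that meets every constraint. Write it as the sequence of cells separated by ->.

O -> L -> I -> D -> A -> B -> C -> H -> F -> J -> M -> N -> Q -> P

Need to visit all 14 open cells exactly once, starting at O and ending at P.
Cell A has only two open neighbours (D and B), so the path must pass straight through it: one of those is the cell it's entered from and the other is where it exits.
Route from O: 4× up (reaching A), 2× right (reaching C), down to H, left to F, 2× down (reaching M), right to N, down to Q, left to P — 13 moves in all.
Check: all 14 open cells covered.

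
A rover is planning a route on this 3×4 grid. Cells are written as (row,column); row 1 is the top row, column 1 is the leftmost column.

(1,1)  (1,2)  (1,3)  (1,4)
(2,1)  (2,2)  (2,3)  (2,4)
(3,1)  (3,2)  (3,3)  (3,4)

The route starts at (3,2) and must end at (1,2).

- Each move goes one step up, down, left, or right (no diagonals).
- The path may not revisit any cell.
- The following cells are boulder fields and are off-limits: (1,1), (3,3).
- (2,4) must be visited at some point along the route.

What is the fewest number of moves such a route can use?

Any route passes through (2,4) somewhere between (3,2) and (1,2). Summing Manhattan distances along the two legs ((3,2) → (2,4) → (1,2)) gives a lower bound of 3 + 3 = 6 moves.
A route of 6 moves achieves this: (3,2) → (2,2) → (2,3) → (2,4) → (1,4) → (1,3) → (1,2).
Since 6 matches the lower bound, it is optimal.

6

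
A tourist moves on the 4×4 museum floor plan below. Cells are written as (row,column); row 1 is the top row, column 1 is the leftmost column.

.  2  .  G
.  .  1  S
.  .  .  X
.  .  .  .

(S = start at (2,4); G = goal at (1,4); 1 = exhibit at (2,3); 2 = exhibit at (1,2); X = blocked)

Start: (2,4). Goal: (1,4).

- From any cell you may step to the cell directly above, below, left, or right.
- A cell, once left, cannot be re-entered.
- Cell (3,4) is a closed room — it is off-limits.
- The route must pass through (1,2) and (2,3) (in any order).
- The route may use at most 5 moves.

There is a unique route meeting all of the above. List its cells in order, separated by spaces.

(2,4) (2,3) (2,2) (1,2) (1,3) (1,4)

Any route must reach (1,2) and (2,3) and still end at (1,4) within 5 moves, so the order of the required stops is forced.
Route from (2,4): 2× left (reaching (2,2)), up to (1,2), 2× right (reaching (1,4)) — 5 moves in all.
Check: all required cells visited; 5 ≤ 5 moves.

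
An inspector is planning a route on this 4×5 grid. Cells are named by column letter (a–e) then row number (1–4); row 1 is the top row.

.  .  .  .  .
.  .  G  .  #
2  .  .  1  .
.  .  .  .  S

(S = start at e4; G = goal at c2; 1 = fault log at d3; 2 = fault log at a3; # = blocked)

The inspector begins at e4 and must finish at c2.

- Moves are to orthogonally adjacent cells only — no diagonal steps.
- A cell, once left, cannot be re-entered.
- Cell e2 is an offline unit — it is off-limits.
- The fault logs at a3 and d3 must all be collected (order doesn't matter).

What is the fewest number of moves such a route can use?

8

Any route passes through a3 and d3 in some order between e4 and c2. Summing Manhattan distances along each leg and taking the cheapest ordering (e4 → d3 → a3 → c2) gives a lower bound of 2 + 3 + 3 = 8 moves.
A route of 8 moves achieves this: e4 → e3 → d3 → c3 → b3 → a3 → a2 → b2 → c2.
Since 8 matches the lower bound, it is optimal.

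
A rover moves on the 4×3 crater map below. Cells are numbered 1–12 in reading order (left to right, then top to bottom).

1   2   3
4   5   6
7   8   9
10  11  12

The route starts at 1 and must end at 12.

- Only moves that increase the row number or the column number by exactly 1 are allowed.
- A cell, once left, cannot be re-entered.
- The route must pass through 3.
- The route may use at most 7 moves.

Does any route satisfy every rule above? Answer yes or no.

One route that works: 1 → 2 → 3 → 6 → 9 → 12.

yes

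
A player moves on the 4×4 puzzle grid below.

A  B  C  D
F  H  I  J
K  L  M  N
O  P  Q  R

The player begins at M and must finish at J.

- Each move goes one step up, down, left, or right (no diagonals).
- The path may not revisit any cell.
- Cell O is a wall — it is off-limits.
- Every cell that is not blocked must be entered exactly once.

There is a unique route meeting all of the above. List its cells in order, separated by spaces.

M N R Q P L K F A B H I C D J

Need to visit all 15 open cells exactly once, starting at M and ending at J.
Cell P has only two open neighbours (L and Q), so the path must pass straight through it: one of those is the cell it's entered from and the other is where it exits.
Route from M: right 1 to N, down 1 to R, left 2 to P, up 1 to L, left 1 to K, up 2 to A, right 1 to B, down 1 to H, right 1 to I, up 1 to C, right 1 to D, down 1 to J — 14 moves in all.
Check: all 15 open cells covered.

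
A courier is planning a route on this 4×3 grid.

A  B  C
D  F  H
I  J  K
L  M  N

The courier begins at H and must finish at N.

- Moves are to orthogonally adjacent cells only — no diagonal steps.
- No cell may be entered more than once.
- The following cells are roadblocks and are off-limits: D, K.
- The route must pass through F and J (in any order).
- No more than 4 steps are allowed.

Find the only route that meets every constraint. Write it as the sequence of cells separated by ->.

H -> F -> J -> M -> N

The budget equals the shortest possible length, so every move has to be on a shortest route through the required cells.
Route from H: left to F, 2× down (reaching M), right to N — 4 moves in all.
Check: all required cells visited; 4 ≤ 4 moves.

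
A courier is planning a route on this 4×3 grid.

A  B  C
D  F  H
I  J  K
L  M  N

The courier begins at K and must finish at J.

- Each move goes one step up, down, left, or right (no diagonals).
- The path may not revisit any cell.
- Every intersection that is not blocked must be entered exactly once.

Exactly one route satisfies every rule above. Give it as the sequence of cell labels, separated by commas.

Need to visit all 12 open cells exactly once, starting at K and ending at J.
Cell C has only two open neighbours (H and B), so the path must pass straight through it: one of those is the cell it's entered from and the other is where it exits.
Route from K: down to N, 2× left (reaching L), 3× up (reaching A), 2× right (reaching C), down to H, left to F, down to J — 11 moves in all.
Check: all 12 open cells covered.

K, N, M, L, I, D, A, B, C, H, F, J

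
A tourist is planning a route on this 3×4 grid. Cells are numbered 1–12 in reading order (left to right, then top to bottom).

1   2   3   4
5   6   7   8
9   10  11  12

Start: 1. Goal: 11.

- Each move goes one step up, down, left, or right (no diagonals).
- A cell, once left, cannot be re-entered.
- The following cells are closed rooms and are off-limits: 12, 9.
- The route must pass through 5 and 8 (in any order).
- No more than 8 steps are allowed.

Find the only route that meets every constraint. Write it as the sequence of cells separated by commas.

1, 5, 6, 2, 3, 4, 8, 7, 11

Any route must reach 5 and 8 and still end at 11 within 8 moves, so the order of the required stops is forced.
Route from 1: down to 5, right to 6, up to 2, 2× right (reaching 4), down to 8, left to 7, down to 11 — 8 moves in all.
Check: all required cells visited; 8 ≤ 8 moves.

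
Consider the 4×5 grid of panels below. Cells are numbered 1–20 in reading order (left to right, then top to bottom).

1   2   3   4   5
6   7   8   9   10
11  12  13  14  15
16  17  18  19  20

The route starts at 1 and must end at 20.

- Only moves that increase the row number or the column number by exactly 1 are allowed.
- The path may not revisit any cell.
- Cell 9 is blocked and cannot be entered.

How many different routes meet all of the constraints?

23

A right/down-only route from 1 to 20 makes exactly 3 down-moves and 4 right-moves in some order.
With no other constraints that would be C(7,3) = 35 routes.
Subtract routes through each blocked cell (inclusion–exclusion for overlaps): − through 9: 12 → 23.
That gives 23 routes.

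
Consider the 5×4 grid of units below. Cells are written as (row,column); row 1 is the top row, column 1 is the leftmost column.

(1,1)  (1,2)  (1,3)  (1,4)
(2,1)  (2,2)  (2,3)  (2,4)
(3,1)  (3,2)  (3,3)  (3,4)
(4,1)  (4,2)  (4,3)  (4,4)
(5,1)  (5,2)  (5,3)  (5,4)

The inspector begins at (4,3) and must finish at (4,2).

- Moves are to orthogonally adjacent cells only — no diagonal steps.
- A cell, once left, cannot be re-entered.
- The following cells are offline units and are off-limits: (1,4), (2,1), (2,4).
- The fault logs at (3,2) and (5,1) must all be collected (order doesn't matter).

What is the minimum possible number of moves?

7

Any route passes through (3,2) and (5,1) in some order between (4,3) and (4,2). Summing Manhattan distances along each leg and taking the cheapest ordering ((4,3) → (5,1) → (3,2) → (4,2)) gives a lower bound of 3 + 3 + 1 = 7 moves.
A route of 7 moves achieves this: (4,3) → (3,3) → (3,2) → (3,1) → (4,1) → (5,1) → (5,2) → (4,2).
Since 7 matches the lower bound, it is optimal.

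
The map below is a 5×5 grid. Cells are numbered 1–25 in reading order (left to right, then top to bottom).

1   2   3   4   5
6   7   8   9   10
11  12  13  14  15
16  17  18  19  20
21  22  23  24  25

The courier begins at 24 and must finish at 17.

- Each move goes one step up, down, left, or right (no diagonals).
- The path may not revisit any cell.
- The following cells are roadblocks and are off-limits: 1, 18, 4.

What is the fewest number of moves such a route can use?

The Manhattan distance from 24 to 17 is |5−4| + |4−2| = 3, so at least 3 moves are needed.
A route of 3 moves achieves this: 24 → 23 → 22 → 17.
Since 3 matches the lower bound, it is optimal.

3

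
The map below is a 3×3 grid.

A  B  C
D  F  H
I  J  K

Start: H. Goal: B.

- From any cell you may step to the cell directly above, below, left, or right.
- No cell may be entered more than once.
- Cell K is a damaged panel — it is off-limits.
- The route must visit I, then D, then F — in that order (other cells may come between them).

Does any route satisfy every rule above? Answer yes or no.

Ignoring the required order, 1 revisit-free route from H to B passes through all of I, D, and F; the waypoint orders that occur are F → I → D (1) — never I → D → F.

no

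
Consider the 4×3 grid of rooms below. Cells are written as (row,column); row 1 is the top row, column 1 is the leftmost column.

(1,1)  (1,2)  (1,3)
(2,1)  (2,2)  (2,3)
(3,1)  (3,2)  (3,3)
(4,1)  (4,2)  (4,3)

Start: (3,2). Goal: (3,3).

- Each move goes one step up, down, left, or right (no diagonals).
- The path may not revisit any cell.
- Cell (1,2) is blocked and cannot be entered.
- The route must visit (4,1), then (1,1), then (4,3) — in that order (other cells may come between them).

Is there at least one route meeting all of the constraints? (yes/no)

no

(1,1) must be visited but has only one open neighbour ((2,1)), and it is neither the start nor the goal — the route would have to enter and leave through (2,1), re-entering it.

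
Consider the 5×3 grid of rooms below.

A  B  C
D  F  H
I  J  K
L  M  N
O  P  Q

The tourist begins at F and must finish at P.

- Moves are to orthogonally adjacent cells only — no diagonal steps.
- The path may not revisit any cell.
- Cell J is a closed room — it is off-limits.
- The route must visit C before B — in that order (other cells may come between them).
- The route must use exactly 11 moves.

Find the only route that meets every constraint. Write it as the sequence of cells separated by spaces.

F H C B A D I L M N Q P

The waypoints must appear in the order C, B, with no cell reused.
Route from F: right to H, up to C, 2× left (reaching A), 3× down (reaching L), 2× right (reaching N), down to Q, left to P — 11 moves in all.
Check: order respected (C at step 2, B at step 3); 11 moves as required.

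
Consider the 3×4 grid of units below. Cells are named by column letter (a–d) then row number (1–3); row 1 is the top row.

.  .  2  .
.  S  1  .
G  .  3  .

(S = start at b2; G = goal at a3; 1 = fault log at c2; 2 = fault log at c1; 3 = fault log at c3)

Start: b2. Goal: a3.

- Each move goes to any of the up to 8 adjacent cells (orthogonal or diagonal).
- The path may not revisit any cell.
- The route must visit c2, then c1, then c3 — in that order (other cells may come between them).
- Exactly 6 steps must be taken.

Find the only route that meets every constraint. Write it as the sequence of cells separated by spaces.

b2 c2 c1 d2 c3 b3 a3

The waypoints must appear in the order c2, c1, c3, with no cell reused.
Route from b2: right 1 to c2, up 1 to c1, down-right 1 to d2, down-left 1 to c3, left 2 to a3 — 6 moves in all.
Check: order respected (1 at step 1, 2 at step 2, 3 at step 4); 6 moves as required.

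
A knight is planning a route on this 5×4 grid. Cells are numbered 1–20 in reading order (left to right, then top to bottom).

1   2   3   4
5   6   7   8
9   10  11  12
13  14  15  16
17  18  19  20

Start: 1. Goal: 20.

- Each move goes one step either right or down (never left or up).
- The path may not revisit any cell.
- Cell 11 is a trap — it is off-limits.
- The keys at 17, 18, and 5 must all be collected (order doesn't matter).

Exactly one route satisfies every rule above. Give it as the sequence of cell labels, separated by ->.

Moves only go right or down, so the column and row indices never decrease.
Route from 1: down 4 to 17, right 3 to 20 — 7 moves in all.
Check: all required cells visited.

1 -> 5 -> 9 -> 13 -> 17 -> 18 -> 19 -> 20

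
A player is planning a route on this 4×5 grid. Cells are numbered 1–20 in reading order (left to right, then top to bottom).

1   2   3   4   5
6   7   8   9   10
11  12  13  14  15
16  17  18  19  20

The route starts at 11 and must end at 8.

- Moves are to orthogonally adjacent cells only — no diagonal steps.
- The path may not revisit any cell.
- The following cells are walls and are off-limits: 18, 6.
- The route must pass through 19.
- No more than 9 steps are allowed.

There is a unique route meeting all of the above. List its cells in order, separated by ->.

The 9-move cap with required stops at 19 leaves no slack for detours.
Route from 11: right 3 to 14, down 1 to 19, right 1 to 20, up 2 to 10, left 2 to 8 — 9 moves in all.
Check: all required cells visited; 9 ≤ 9 moves.

11 -> 12 -> 13 -> 14 -> 19 -> 20 -> 15 -> 10 -> 9 -> 8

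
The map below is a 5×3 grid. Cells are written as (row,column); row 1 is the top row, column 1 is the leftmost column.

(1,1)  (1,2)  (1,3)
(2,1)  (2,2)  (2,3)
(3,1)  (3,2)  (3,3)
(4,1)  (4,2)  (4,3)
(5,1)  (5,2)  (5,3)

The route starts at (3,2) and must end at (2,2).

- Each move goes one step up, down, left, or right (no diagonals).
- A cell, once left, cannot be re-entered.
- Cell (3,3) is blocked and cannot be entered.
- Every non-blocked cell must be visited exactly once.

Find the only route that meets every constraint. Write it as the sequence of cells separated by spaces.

(3,2) (4,2) (4,3) (5,3) (5,2) (5,1) (4,1) (3,1) (2,1) (1,1) (1,2) (1,3) (2,3) (2,2)

Need to visit all 14 open cells exactly once, starting at (3,2) and ending at (2,2).
Cell (1,3) has only two open neighbours ((2,3) and (1,2)), so the path must pass straight through it: one of those is the cell it's entered from and the other is where it exits.
Route from (3,2): down to (4,2), right to (4,3), down to (5,3), 2× left (reaching (5,1)), 4× up (reaching (1,1)), 2× right (reaching (1,3)), down to (2,3), left to (2,2) — 13 moves in all.
Check: all 14 open cells covered.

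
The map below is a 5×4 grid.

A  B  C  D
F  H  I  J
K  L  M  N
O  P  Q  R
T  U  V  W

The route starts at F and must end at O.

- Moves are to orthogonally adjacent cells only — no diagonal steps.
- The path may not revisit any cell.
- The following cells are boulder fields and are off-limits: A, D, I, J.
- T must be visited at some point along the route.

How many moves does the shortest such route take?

6

Any route passes through T somewhere between F and O. Summing Manhattan distances along the two legs (F → T → O) gives a lower bound of 3 + 1 = 4 moves.
The shortest route satisfying every rule uses 6 moves: F → K → L → P → U → T → O.
The no-revisit rule (legs can't share cells) pushes the minimum above the 4-move bound; an exhaustive check rules out every length from 4 to 5, leaving 6 as the minimum.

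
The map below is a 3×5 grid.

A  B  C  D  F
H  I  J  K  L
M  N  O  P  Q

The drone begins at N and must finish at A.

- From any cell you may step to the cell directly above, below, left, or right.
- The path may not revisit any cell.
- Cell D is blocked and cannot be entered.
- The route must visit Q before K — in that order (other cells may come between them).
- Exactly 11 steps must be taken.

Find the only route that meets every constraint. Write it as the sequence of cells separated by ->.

The waypoints must appear in the order Q, K, with no cell reused.
Route from N: 3× right (reaching Q), up to L, 2× left (reaching J), up to C, left to B, down to I, left to H, up to A — 11 moves in all.
Check: order respected (Q at step 3, K at step 5); 11 moves as required.

N -> O -> P -> Q -> L -> K -> J -> C -> B -> I -> H -> A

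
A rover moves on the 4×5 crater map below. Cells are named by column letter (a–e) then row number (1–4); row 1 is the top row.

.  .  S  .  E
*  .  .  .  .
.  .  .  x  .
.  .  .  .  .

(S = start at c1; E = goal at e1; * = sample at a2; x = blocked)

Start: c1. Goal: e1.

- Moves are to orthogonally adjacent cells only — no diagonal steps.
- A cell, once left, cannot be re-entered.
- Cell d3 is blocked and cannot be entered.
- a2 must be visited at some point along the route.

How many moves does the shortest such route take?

Any route passes through a2 somewhere between c1 and e1. Summing Manhattan distances along the two legs (c1 → a2 → e1) gives a lower bound of 3 + 5 = 8 moves.
A route of 8 moves achieves this: c1 → b1 → a1 → a2 → b2 → c2 → d2 → d1 → e1.
Since 8 matches the lower bound, it is optimal.

8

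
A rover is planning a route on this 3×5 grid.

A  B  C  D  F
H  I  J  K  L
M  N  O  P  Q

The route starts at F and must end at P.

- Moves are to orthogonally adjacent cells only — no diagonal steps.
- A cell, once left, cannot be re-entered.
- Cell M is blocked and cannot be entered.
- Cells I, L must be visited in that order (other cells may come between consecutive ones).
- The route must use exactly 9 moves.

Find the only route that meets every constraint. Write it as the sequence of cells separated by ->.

The waypoints must appear in the order I, L, with no cell reused.
Route from F: left 3 to B, down 1 to I, right 3 to L, down 1 to Q, left 1 to P — 9 moves in all.
Check: order respected (I at step 4, L at step 7); 9 moves as required.

F -> D -> C -> B -> I -> J -> K -> L -> Q -> P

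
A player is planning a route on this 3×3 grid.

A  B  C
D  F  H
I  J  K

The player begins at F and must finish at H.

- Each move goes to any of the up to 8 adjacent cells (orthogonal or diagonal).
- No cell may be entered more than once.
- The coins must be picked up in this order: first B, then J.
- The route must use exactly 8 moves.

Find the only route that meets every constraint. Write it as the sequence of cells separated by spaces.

The waypoints must appear in the order B, J, with no cell reused.
Route from F: up-right 1 to C, left 2 to A, down 2 to I, right 2 to K, up 1 to H — 8 moves in all.
Check: order respected (B at step 2, J at step 6); 8 moves as required.

F C B A D I J K H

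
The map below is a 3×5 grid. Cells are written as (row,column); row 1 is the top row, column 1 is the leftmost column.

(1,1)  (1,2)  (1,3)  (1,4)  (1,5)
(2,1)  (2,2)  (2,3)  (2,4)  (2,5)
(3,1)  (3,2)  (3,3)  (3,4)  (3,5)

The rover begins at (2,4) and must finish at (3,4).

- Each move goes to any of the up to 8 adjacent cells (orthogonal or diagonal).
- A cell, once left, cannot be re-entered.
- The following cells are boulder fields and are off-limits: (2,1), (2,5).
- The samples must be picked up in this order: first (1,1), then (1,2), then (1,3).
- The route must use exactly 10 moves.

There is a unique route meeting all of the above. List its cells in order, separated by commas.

(2,4), (3,3), (3,2), (3,1), (2,2), (1,1), (1,2), (1,3), (1,4), (2,3), (3,4)

The waypoints must appear in the order (1,1), (1,2), (1,3), with no cell reused.
Route from (2,4): down-left to (3,3), 2× left (reaching (3,1)), up-right to (2,2), up-left to (1,1), 3× right (reaching (1,4)), down-left to (2,3), down-right to (3,4) — 10 moves in all.
Check: order respected ((1,1) at step 5, (1,2) at step 6, (1,3) at step 7); 10 moves as required.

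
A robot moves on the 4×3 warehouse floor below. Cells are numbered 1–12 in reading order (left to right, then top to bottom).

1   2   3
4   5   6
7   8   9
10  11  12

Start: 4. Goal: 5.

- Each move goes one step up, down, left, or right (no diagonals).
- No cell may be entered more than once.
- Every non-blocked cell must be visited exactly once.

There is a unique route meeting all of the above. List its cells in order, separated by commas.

Need to visit all 12 open cells exactly once, starting at 4 and ending at 5.
Route from 4: up to 1, 2× right (reaching 3), 3× down (reaching 12), 2× left (reaching 10), up to 7, right to 8, up to 5 — 11 moves in all.
Check: all 12 open cells covered.

4, 1, 2, 3, 6, 9, 12, 11, 10, 7, 8, 5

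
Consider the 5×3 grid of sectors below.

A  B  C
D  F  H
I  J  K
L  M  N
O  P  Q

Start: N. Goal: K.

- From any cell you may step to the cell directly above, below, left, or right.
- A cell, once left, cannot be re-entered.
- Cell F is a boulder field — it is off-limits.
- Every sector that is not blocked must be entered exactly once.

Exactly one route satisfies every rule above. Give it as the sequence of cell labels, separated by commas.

N, Q, P, O, L, M, J, I, D, A, B, C, H, K

Need to visit all 14 open cells exactly once, starting at N and ending at K.
Cell Q has only two open neighbours (N and P), so the path must pass straight through it: one of those is the cell it's entered from and the other is where it exits.
Route from N: down 1 to Q, left 2 to O, up 1 to L, right 1 to M, up 1 to J, left 1 to I, up 2 to A, right 2 to C, down 2 to K — 13 moves in all.
Check: all 14 open cells covered.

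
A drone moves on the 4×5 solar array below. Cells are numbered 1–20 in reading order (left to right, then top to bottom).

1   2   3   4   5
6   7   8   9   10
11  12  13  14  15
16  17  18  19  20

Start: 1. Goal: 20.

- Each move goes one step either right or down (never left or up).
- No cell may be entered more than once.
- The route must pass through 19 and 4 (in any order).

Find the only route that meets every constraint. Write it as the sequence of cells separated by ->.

1 -> 2 -> 3 -> 4 -> 9 -> 14 -> 19 -> 20

Moves only go right or down, so the column and row indices never decrease.
Route from 1: 3× right (reaching 4), 3× down (reaching 19), right to 20 — 7 moves in all.
Check: all required cells visited.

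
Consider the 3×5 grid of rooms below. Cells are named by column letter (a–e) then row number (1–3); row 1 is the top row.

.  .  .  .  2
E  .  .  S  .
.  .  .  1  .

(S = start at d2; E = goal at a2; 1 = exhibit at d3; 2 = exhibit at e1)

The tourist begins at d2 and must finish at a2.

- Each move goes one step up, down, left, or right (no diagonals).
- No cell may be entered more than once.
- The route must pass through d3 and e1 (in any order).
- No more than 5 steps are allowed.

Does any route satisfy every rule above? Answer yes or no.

no

Even ignoring the no-revisit rule, getting from d2 to a2, taking the cheapest ordering d2 → d3 → e1 → a2 needs at least 1 + 3 + 5 = 9 moves (Manhattan distance per leg), which exceeds the 5-move limit.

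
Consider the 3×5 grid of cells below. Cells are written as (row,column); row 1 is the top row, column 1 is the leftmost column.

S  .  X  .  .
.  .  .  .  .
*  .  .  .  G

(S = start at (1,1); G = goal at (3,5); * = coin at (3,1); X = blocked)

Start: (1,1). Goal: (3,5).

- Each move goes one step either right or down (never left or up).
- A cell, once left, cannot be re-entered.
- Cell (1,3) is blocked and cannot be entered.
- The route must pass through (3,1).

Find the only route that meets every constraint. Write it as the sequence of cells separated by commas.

Moves only go right or down, so the column and row indices never decrease.
Route from (1,1): down 2 to (3,1), right 4 to (3,5) — 6 moves in all.
Check: all required cells visited.

(1,1), (2,1), (3,1), (3,2), (3,3), (3,4), (3,5)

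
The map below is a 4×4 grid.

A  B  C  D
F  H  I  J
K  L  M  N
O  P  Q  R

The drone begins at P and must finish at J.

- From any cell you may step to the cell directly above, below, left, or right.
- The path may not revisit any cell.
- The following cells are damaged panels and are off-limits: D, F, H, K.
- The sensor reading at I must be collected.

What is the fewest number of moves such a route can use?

4

Any route passes through I somewhere between P and J. Summing Manhattan distances along the two legs (P → I → J) gives a lower bound of 3 + 1 = 4 moves.
A route of 4 moves achieves this: P → L → M → I → J.
Since 4 matches the lower bound, it is optimal.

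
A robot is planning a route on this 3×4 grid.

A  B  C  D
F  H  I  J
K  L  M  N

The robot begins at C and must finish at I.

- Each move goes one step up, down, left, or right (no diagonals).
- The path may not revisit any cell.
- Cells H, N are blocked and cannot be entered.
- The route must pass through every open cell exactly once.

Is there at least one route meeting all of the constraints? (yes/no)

no

Exhausting the options from C, every branch either dead-ends against blocked cells, would have to re-enter a cell already used, or reaches the goal with a constraint still unmet.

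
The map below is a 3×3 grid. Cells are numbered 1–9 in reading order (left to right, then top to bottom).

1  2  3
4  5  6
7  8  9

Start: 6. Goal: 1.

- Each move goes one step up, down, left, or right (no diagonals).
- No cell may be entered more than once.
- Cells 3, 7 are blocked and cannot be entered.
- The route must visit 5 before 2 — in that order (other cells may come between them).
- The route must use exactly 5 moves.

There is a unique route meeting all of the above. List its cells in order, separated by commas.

The waypoints must appear in the order 5, 2, with no cell reused.
Route from 6: down to 9, left to 8, 2× up (reaching 2), left to 1 — 5 moves in all.
Check: order respected (5 at step 3, 2 at step 4); 5 moves as required.

6, 9, 8, 5, 2, 1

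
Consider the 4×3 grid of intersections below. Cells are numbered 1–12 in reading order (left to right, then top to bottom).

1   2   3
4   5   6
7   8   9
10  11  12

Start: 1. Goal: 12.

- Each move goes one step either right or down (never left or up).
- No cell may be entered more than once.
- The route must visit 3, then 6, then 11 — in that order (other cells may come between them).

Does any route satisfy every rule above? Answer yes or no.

11 lies to the left of 6, so going from 6 to 11 would need a leftward move — but moves only go right/down, so 6 cannot be visited before 11.

no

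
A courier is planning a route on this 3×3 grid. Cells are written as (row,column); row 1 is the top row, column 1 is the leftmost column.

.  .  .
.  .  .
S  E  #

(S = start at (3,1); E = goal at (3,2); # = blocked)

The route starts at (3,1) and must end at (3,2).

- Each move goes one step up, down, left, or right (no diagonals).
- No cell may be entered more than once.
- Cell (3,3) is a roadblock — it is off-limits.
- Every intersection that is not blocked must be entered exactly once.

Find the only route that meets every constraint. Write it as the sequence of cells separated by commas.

(3,1), (2,1), (1,1), (1,2), (1,3), (2,3), (2,2), (3,2)

Need to visit all 8 open cells exactly once, starting at (3,1) and ending at (3,2).
Route from (3,1): 2× up (reaching (1,1)), 2× right (reaching (1,3)), down to (2,3), left to (2,2), down to (3,2) — 7 moves in all.
Check: all 8 open cells covered.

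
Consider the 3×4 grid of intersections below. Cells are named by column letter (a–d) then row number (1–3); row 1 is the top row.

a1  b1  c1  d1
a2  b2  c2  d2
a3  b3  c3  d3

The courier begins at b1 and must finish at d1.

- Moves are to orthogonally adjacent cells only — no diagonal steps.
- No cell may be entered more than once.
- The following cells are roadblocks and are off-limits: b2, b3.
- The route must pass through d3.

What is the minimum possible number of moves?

Any route passes through d3 somewhere between b1 and d1. Summing Manhattan distances along the two legs (b1 → d3 → d1) gives a lower bound of 4 + 2 = 6 moves.
A route of 6 moves achieves this: b1 → c1 → c2 → c3 → d3 → d2 → d1.
Since 6 matches the lower bound, it is optimal.

6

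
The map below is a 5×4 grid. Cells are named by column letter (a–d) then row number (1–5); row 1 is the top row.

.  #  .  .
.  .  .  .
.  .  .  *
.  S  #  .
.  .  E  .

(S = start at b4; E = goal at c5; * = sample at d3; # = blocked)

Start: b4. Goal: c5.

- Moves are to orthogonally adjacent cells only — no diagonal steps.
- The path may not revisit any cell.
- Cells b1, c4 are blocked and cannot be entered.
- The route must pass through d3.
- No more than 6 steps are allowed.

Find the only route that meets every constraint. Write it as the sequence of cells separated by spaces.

b4 b3 c3 d3 d4 d5 c5

The budget equals the shortest possible length, so every move has to be on a shortest route through the required cells.
Route from b4: up to b3, 2× right (reaching d3), 2× down (reaching d5), left to c5 — 6 moves in all.
Check: all required cells visited; 6 ≤ 6 moves.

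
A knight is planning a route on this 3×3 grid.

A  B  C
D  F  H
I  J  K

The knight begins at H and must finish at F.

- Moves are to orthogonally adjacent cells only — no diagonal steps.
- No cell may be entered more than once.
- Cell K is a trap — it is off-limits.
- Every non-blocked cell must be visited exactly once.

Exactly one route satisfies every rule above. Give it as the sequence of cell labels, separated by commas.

H, C, B, A, D, I, J, F

Need to visit all 8 open cells exactly once, starting at H and ending at F.
Route from H: up 1 to C, left 2 to A, down 2 to I, right 1 to J, up 1 to F — 7 moves in all.
Check: all 8 open cells covered.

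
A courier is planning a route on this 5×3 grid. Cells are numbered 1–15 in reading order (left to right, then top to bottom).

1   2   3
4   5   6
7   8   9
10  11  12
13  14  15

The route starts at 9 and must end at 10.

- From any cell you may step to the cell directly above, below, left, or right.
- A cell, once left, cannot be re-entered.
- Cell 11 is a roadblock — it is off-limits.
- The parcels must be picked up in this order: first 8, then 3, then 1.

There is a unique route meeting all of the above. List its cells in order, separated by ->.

The waypoints must appear in the order 8, 3, 1, with no cell reused.
Route from 9: left to 8, up to 5, right to 6, up to 3, 2× left (reaching 1), 3× down (reaching 10) — 9 moves in all.
Check: order respected (8 at step 1, 3 at step 4, 1 at step 6).

9 -> 8 -> 5 -> 6 -> 3 -> 2 -> 1 -> 4 -> 7 -> 10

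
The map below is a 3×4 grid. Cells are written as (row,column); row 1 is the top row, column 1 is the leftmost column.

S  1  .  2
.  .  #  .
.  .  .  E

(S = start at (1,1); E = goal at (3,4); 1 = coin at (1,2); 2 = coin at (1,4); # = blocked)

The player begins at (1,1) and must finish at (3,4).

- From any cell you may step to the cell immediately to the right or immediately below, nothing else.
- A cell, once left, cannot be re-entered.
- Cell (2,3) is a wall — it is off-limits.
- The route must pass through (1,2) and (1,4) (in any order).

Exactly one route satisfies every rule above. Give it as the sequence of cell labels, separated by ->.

(1,1) -> (1,2) -> (1,3) -> (1,4) -> (2,4) -> (3,4)

Moves only go right or down, so the column and row indices never decrease.
Route from (1,1): 3× right (reaching (1,4)), 2× down (reaching (3,4)) — 5 moves in all.
Check: all required cells visited.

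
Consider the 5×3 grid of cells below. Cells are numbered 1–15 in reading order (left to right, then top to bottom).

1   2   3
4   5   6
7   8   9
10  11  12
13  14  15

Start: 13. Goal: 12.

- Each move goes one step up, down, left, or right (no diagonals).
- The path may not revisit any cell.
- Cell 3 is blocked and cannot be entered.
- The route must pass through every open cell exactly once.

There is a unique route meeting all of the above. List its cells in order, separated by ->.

13 -> 10 -> 7 -> 4 -> 1 -> 2 -> 5 -> 6 -> 9 -> 8 -> 11 -> 14 -> 15 -> 12

Need to visit all 14 open cells exactly once, starting at 13 and ending at 12.
Cell 1 has only two open neighbours (4 and 2), so the path must pass straight through it: one of those is the cell it's entered from and the other is where it exits.
Route from 13: 4× up (reaching 1), right to 2, down to 5, right to 6, down to 9, left to 8, 2× down (reaching 14), right to 15, up to 12 — 13 moves in all.
Check: all 14 open cells covered.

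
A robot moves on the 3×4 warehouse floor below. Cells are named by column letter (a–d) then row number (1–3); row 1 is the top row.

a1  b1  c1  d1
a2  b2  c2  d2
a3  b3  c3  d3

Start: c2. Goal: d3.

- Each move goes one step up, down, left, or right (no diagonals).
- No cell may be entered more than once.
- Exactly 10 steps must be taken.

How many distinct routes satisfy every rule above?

7

Need simple routes of exactly 10 moves from c2 to d3 (Manhattan distance 2, so 4 moves are spent on a detour and 4 undoing it).
Enumerating: c2 c3 b3 b2 a2 a1 b1 c1 d1 d2 d3 | c2 c3 b3 a3 a2 a1 b1 c1 d1 d2 d3 | c2 c3 b3 a3 a2 b2 b1 c1 d1 d2 d3 | c2 b2 b3 a3 a2 a1 b1 c1 d1 d2 d3 | c2 d2 d1 c1 b1 b2 a2 a3 b3 c3 d3 | c2 d2 d1 c1 b1 a1 a2 a3 b3 c3 d3 | c2 d2 d1 c1 b1 a1 a2 b2 b3 c3 d3.
That gives 7 routes.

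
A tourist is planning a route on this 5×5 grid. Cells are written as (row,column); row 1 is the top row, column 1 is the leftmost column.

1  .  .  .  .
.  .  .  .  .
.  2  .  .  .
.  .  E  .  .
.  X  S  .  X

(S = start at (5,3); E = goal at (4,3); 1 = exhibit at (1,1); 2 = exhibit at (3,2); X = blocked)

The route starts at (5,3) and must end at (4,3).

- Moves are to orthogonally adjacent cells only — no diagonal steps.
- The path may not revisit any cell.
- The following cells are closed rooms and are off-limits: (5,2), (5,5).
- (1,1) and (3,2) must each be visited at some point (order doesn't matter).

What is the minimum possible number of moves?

Any route passes through (1,1) and (3,2) in some order between (5,3) and (4,3). Summing Manhattan distances along each leg and taking the cheapest ordering ((5,3) → (1,1) → (3,2) → (4,3)) gives a lower bound of 6 + 3 + 2 = 11 moves.
The shortest route satisfying every rule uses 13 moves: (5,3) → (5,4) → (4,4) → (3,4) → (2,4) → (1,4) → (1,3) → (1,2) → (1,1) → (2,1) → (3,1) → (3,2) → (4,2) → (4,3).
The no-revisit rule (legs can't share cells) pushes the minimum above the 11-move bound; an exhaustive check rules out every length from 11 to 12, leaving 13 as the minimum.

13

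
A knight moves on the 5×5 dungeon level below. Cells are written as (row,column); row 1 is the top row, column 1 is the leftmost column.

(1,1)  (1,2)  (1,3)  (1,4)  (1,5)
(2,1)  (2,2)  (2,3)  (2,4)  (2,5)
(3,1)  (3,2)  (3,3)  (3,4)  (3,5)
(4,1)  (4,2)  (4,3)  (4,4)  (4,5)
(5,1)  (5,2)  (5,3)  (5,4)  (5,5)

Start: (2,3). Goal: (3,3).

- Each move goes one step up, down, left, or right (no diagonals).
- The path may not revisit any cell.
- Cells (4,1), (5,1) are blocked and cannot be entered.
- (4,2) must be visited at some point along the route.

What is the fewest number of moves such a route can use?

Any route passes through (4,2) somewhere between (2,3) and (3,3). Summing Manhattan distances along the two legs ((2,3) → (4,2) → (3,3)) gives a lower bound of 3 + 2 = 5 moves.
A route of 5 moves achieves this: (2,3) → (2,2) → (3,2) → (4,2) → (4,3) → (3,3).
Since 5 matches the lower bound, it is optimal.

5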